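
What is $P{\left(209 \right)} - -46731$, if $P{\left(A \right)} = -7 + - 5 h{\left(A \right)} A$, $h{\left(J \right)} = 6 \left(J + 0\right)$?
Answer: $-1263706$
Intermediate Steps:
$h{\left(J \right)} = 6 J$
$P{\left(A \right)} = -7 - 30 A^{2}$ ($P{\left(A \right)} = -7 + - 5 \cdot 6 A A = -7 + - 30 A A = -7 - 30 A^{2}$)
$P{\left(209 \right)} - -46731 = \left(-7 - 30 \cdot 209^{2}\right) - -46731 = \left(-7 - 1310430\right) + 46731 = -1310437 + 46731 = -1263706$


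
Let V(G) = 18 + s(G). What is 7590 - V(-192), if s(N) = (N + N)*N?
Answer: -66156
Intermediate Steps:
s(N) = 2*N² (s(N) = (2*N)*N = 2*N²)
V(G) = 18 + 2*G²
7590 - V(-192) = 7590 - (18 + 2*(-192)²) = 7590 - (18 + 2*36864) = 7590 - (18 + 73728) = 7590 - 1*73746 = 7590 - 73746 = -66156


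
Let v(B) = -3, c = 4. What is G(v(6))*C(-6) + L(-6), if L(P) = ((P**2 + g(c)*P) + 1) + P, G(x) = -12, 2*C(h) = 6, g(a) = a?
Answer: -29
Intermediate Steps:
C(h) = 3 (C(h) = (1/2)*6 = 3)
L(P) = 1 + P**2 + 5*P (L(P) = ((P**2 + 4*P) + 1) + P = (1 + P**2 + 4*P) + P = 1 + P**2 + 5*P)
G(v(6))*C(-6) + L(-6) = -12*3 + (1 + (-6)**2 + 5*(-6)) = -36 + (1 + 36 - 30) = -36 + 7 = -29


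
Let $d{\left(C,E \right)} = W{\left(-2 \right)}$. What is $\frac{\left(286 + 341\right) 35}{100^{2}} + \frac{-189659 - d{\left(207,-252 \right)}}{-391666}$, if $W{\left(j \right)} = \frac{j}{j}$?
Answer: $\frac{1049171037}{391666000} \approx 2.6787$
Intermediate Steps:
$W{\left(j \right)} = 1$
$d{\left(C,E \right)} = 1$
$\frac{\left(286 + 341\right) 35}{100^{2}} + \frac{-189659 - d{\left(207,-252 \right)}}{-391666} = \frac{\left(286 + 341\right) 35}{100^{2}} + \frac{-189659 - 1}{-391666} = \frac{627 \cdot 35}{10000} + \left(-189659 - 1\right) \left(- \frac{1}{391666}\right) = 21945 \cdot \frac{1}{10000} - - \frac{94830}{195833} = \frac{4389}{2000} + \frac{94830}{195833} = \frac{1049171037}{391666000}$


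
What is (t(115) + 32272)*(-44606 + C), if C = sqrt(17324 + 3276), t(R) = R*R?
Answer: -2029439182 + 454970*sqrt(206) ≈ -2.0229e+9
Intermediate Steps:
t(R) = R**2
C = 10*sqrt(206) (C = sqrt(20600) = 10*sqrt(206) ≈ 143.53)
(t(115) + 32272)*(-44606 + C) = (115**2 + 32272)*(-44606 + 10*sqrt(206)) = (13225 + 32272)*(-44606 + 10*sqrt(206)) = 45497*(-44606 + 10*sqrt(206)) = -2029439182 + 454970*sqrt(206)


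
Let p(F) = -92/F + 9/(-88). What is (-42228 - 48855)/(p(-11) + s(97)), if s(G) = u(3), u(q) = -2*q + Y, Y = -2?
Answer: -8015304/23 ≈ -3.4849e+5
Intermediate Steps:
p(F) = -9/88 - 92/F (p(F) = -92/F + 9*(-1/88) = -92/F - 9/88 = -9/88 - 92/F)
u(q) = -2 - 2*q (u(q) = -2*q - 2 = -2 - 2*q)
s(G) = -8 (s(G) = -2 - 2*3 = -2 - 6 = -8)
(-42228 - 48855)/(p(-11) + s(97)) = (-42228 - 48855)/((-9/88 - 92/(-11)) - 8) = -91083/((-9/88 - 92*(-1/11)) - 8) = -91083/((-9/88 + 92/11) - 8) = -91083/(727/88 - 8) = -91083/23/88 = -91083*88/23 = -8015304/23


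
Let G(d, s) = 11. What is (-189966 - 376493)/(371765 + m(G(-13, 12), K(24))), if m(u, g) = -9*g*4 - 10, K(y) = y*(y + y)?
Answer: -566459/330283 ≈ -1.7151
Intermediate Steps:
K(y) = 2*y² (K(y) = y*(2*y) = 2*y²)
m(u, g) = -10 - 36*g (m(u, g) = -36*g - 10 = -10 - 36*g)
(-189966 - 376493)/(371765 + m(G(-13, 12), K(24))) = (-189966 - 376493)/(371765 + (-10 - 72*24²)) = -566459/(371765 + (-10 - 72*576)) = -566459/(371765 + (-10 - 36*1152)) = -566459/(371765 + (-10 - 41472)) = -566459/(371765 - 41482) = -566459/330283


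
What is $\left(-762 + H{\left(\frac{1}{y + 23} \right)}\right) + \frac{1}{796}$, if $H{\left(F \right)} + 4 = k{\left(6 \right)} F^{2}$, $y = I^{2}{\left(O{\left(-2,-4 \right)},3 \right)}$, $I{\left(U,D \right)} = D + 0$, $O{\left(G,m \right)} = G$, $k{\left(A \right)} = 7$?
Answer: $- \frac{156090767}{203776} \approx -765.99$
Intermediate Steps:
$I{\left(U,D \right)} = D$
$y = 9$ ($y = 3^{2} = 9$)
$H{\left(F \right)} = -4 + 7 F^{2}$
$\left(-762 + H{\left(\frac{1}{y + 23} \right)}\right) + \frac{1}{796} = \left(-762 - \left(4 - 7 \left(\frac{1}{9 + 23}\right)^{2}\right)\right) + \frac{1}{796} = \left(-762 - \left(4 - 7 \left(\frac{1}{32}\right)^{2}\right)\right) + \frac{1}{796} = \left(-762 - \left(4 - \frac{7}{1024}\right)\right) + \frac{1}{796} = \left(-762 + \left(-4 + 7 \cdot \frac{1}{1024}\right)\right) + \frac{1}{796} = \left(-762 + \left(-4 + \frac{7}{1024}\right)\right) + \frac{1}{796} = \left(-762 - \frac{4089}{1024}\right) + \frac{1}{796} = - \frac{784377}{1024} + \frac{1}{796} = - \frac{156090767}{203776}$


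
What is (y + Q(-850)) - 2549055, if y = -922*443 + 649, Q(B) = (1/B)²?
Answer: -2136325569999/722500 ≈ -2.9569e+6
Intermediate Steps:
Q(B) = B⁻²
y = -407797 (y = -408446 + 649 = -407797)
(y + Q(-850)) - 2549055 = (-407797 + (-850)⁻²) - 2549055 = (-407797 + 1/722500) - 2549055 = -294633332499/722500 - 2549055 = -2136325569999/722500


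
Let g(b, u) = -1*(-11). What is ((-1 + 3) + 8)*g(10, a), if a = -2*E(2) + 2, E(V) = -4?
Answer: 110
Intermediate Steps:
a = 10 (a = -2*(-4) + 2 = 8 + 2 = 10)
g(b, u) = 11
((-1 + 3) + 8)*g(10, a) = ((-1 + 3) + 8)*11 = (2 + 8)*11 = 10*11 = 110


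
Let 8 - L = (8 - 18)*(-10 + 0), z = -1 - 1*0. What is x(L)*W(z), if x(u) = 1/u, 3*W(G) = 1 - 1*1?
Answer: 0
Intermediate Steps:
z = -1 (z = -1 + 0 = -1)
W(G) = 0 (W(G) = (1 - 1*1)/3 = (1 - 1)/3 = (⅓)*0 = 0)
L = -92 (L = 8 - (8 - 18)*(-10 + 0) = 8 - (-10)*(-10) = 8 - 1*100 = 8 - 100 = -92)
x(L)*W(z) = 0/(-92) = -1/92*0 = 0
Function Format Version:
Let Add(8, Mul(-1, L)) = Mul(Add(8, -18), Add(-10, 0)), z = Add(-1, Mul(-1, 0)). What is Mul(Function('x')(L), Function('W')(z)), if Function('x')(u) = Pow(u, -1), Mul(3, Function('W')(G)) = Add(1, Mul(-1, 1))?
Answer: 0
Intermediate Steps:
z = -1 (z = Add(-1, 0) = -1)
Function('W')(G) = 0 (Function('W')(G) = Mul(Rational(1, 3), Add(1, Mul(-1, 1))) = Mul(Rational(1, 3), Add(1, -1)) = Mul(Rational(1, 3), 0) = 0)
L = -92 (L = Add(8, Mul(-1, Mul(Add(8, -18), Add(-10, 0)))) = Add(8, Mul(-1, Mul(-10, -10))) = Add(8, Mul(-1, 100)) = Add(8, -100) = -92)
Mul(Function('x')(L), Function('W')(z)) = Mul(Pow(-92, -1), 0) = Mul(Rational(-1, 92), 0) = 0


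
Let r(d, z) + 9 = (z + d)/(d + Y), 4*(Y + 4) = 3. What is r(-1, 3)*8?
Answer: -1288/17 ≈ -75.765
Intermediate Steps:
Y = -13/4 (Y = -4 + (¼)*3 = -4 + ¾ = -13/4 ≈ -3.2500)
r(d, z) = -9 + (d + z)/(-13/4 + d) (r(d, z) = -9 + (z + d)/(d - 13/4) = -9 + (d + z)/(-13/4 + d))
r(-1, 3)*8 = ((117 - 32*(-1) + 4*3)/(-13 + 4*(-1)))*8 = ((117 + 32 + 12)/(-13 - 4))*8 = (161/(-17))*8 = -1/17*161*8 = -161/17*8 = -1288/17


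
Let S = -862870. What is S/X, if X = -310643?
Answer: 862870/310643 ≈ 2.7777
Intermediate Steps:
S/X = -862870/(-310643) = -862870*(-1/310643) = 862870/310643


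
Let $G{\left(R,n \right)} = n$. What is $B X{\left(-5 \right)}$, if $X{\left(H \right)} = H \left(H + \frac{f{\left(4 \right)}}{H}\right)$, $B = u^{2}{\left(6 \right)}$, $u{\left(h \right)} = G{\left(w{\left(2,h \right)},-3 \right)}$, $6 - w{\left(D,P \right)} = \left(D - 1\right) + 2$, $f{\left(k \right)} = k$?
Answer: $261$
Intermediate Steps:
$w{\left(D,P \right)} = 5 - D$ ($w{\left(D,P \right)} = 6 - \left(\left(D - 1\right) + 2\right) = 6 - \left(\left(-1 + D\right) + 2\right) = 6 - \left(1 + D\right) = 5 - D$)
$u{\left(h \right)} = -3$
$B = 9$ ($B = \left(-3\right)^{2} = 9$)
$X{\left(H \right)} = H \left(H + \frac{4}{H}\right)$
$B X{\left(-5 \right)} = 9 \left(4 + \left(-5\right)^{2}\right) = 9 \left(4 + 25\right) = 9 \cdot 29 = 261$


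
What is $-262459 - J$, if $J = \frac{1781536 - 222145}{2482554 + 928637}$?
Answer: $- \frac{895299338060}{3411191} \approx -2.6246 \cdot 10^{5}$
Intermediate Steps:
$J = \frac{1559391}{3411191} \approx 0.45714$
$-262459 - J = -262459 - \frac{1559391}{3411191} = - \frac{895299338060}{3411191}$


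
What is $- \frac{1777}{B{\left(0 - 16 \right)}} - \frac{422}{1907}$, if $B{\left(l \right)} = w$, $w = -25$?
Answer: $\frac{3378189}{47675} \approx 70.859$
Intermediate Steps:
$B{\left(l \right)} = -25$
$- \frac{1777}{B{\left(0 - 16 \right)}} - \frac{422}{1907} = - \frac{1777}{-25} - \frac{422}{1907} = \left(-1777\right) \left(- \frac{1}{25}\right) - \frac{422}{1907} = \frac{1777}{25} - \frac{422}{1907} = \frac{3378189}{47675}$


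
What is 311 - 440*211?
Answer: -92529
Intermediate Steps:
311 - 440*211 = 311 - 92840 = -92529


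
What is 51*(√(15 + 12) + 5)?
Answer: 255 + 153*√3 ≈ 520.00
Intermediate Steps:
51*(√(15 + 12) + 5) = 51*(√27 + 5) = 51*(3*√3 + 5) = 51*(5 + 3*√3) = 255 + 153*√3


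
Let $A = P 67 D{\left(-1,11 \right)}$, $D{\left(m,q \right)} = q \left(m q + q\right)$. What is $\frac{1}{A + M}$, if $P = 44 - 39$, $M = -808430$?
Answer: $- \frac{1}{808430} \approx -1.237 \cdot 10^{-6}$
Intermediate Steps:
$P = 5$
$D{\left(m,q \right)} = q \left(q + m q\right)$
$A = 0$ ($A = 5 \cdot 67 \cdot 11^{2} \left(1 - 1\right) = 335 \cdot 121 \cdot 0 = 335 \cdot 0 = 0$)
$\frac{1}{A + M} = \frac{1}{0 - 808430} = \frac{1}{-808430} = - \frac{1}{808430}$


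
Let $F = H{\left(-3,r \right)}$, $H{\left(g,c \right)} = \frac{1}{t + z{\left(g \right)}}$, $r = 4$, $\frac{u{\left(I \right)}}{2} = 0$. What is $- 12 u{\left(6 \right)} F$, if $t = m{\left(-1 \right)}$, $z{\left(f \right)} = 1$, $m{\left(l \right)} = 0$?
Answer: $0$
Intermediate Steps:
$u{\left(I \right)} = 0$ ($u{\left(I \right)} = 2 \cdot 0 = 0$)
$t = 0$
$H{\left(g,c \right)} = 1$ ($H{\left(g,c \right)} = \frac{1}{0 + 1} = 1^{-1} = 1$)
$F = 1$
$- 12 u{\left(6 \right)} F = \left(-12\right) 0 \cdot 1 = 0 \cdot 1 = 0$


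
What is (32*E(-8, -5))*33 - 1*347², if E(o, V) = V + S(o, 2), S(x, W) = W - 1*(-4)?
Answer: -119353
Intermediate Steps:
S(x, W) = 4 + W (S(x, W) = W + 4 = 4 + W)
E(o, V) = 6 + V (E(o, V) = V + (4 + 2) = V + 6 = 6 + V)
(32*E(-8, -5))*33 - 1*347² = (32*(6 - 5))*33 - 1*347² = (32*1)*33 - 1*120409 = 32*33 - 120409 = 1056 - 120409 = -119353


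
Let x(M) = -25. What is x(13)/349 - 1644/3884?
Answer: -167714/338879 ≈ -0.49491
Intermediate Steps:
x(13)/349 - 1644/3884 = -25/349 - 1644/3884 = -25*1/349 - 1644*1/3884 = -25/349 - 411/971 = -167714/338879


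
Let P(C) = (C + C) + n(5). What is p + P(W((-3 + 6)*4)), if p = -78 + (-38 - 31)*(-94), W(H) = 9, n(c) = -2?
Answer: 6424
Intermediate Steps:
p = 6408 (p = -78 - 69*(-94) = -78 + 6486 = 6408)
P(C) = -2 + 2*C (P(C) = (C + C) - 2 = 2*C - 2 = -2 + 2*C)
p + P(W((-3 + 6)*4)) = 6408 + (-2 + 2*9) = 6408 + (-2 + 18) = 6408 + 16 = 6424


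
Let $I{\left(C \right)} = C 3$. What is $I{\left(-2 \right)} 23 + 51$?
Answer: $-87$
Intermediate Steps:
$I{\left(C \right)} = 3 C$
$I{\left(-2 \right)} 23 + 51 = 3 \left(-2\right) 23 + 51 = \left(-6\right) 23 + 51 = -138 + 51 = -87$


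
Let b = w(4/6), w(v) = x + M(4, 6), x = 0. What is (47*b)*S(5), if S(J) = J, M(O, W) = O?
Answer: 940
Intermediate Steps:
w(v) = 4 (w(v) = 0 + 4 = 4)
b = 4
(47*b)*S(5) = (47*4)*5 = 188*5 = 940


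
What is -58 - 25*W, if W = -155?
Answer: 3817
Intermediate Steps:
-58 - 25*W = -58 - 25*(-155) = -58 + 3875 = 3817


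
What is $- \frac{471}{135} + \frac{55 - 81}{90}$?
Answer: $- \frac{34}{9} \approx -3.7778$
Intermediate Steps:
$- \frac{471}{135} + \frac{55 - 81}{90} = \left(-471\right) \frac{1}{135} + \left(55 - 81\right) \frac{1}{90} = - \frac{157}{45} - \frac{13}{45} = - \frac{34}{9}$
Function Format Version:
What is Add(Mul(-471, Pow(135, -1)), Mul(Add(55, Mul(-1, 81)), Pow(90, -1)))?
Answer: Rational(-34, 9) ≈ -3.7778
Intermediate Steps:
Add(Mul(-471, Pow(135, -1)), Mul(Add(55, Mul(-1, 81)), Pow(90, -1))) = Add(Mul(-471, Rational(1, 135)), Mul(Add(55, -81), Rational(1, 90))) = Add(Rational(-157, 45), Mul(-26, Rational(1, 90))) = Add(Rational(-157, 45), Rational(-13, 45)) = Rational(-34, 9)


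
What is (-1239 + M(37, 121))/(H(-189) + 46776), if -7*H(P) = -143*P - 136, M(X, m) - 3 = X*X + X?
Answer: 1190/300541 ≈ 0.0039595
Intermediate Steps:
M(X, m) = 3 + X + X² (M(X, m) = 3 + (X*X + X) = 3 + (X² + X) = 3 + (X + X²) = 3 + X + X²)
H(P) = 136/7 + 143*P/7 (H(P) = -(-143*P - 136)/7 = -(-136 - 143*P)/7 = 136/7 + 143*P/7)
(-1239 + M(37, 121))/(H(-189) + 46776) = (-1239 + (3 + 37 + 37²))/((136/7 + (143/7)*(-189)) + 46776) = (-1239 + (3 + 37 + 1369))/((136/7 - 3861) + 46776) = (-1239 + 1409)/(-26891/7 + 46776) = 170/(300541/7) = 170*(7/300541) = 1190/300541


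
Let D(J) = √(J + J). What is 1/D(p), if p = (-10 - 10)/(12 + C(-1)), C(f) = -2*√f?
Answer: √185/(10*√(-6 - I)) ≈ 0.045487 + 0.54961*I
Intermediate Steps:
p = -5*(12 + 2*I)/37 (p = (-10 - 10)/(12 - 2*I) = -20*(12 + 2*I)/148 = -5*(12 + 2*I)/37 ≈ -1.6216 - 0.27027*I)
D(J) = √2*√J (D(J) = √(2*J) = √2*√J)
1/D(p) = 1/(√2*√(-60/37 - 10*I/37)) = √2/(2*√(-60/37 - 10*I/37))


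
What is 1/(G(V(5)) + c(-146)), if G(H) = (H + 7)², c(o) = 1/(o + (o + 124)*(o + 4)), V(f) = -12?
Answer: 2978/74451 ≈ 0.039999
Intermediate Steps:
c(o) = 1/(o + (4 + o)*(124 + o)) (c(o) = 1/(o + (124 + o)*(4 + o)) = 1/(o + (4 + o)*(124 + o)))
G(H) = (7 + H)²
1/(G(V(5)) + c(-146)) = 1/((7 - 12)² + 1/(496 + (-146)² + 129*(-146))) = 1/((-5)² + 1/(496 + 21316 - 18834)) = 1/(25 + 1/2978) = 1/(74451/2978) = 2978/74451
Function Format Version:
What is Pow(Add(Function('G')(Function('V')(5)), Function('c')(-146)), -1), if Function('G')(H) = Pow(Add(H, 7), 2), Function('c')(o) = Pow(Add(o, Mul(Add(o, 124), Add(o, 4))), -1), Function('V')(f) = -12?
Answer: Rational(2978, 74451) ≈ 0.039999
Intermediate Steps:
Function('c')(o) = Pow(Add(o, Mul(Add(4, o), Add(124, o))), -1) (Function('c')(o) = Pow(Add(o, Mul(Add(124, o), Add(4, o))), -1) = Pow(Add(o, Mul(Add(4, o), Add(124, o))), -1))
Function('G')(H) = Pow(Add(7, H), 2)
Pow(Add(Function('G')(Function('V')(5)), Function('c')(-146)), -1) = Pow(Add(Pow(Add(7, -12), 2), Pow(Add(496, Pow(-146, 2), Mul(129, -146)), -1)), -1) = Pow(Add(Pow(-5, 2), Pow(Add(496, 21316, -18834), -1)), -1) = Pow(Add(25, Pow(2978, -1)), -1) = Pow(Add(25, Rational(1, 2978)), -1) = Pow(Rational(74451, 2978), -1) = Rational(2978, 74451)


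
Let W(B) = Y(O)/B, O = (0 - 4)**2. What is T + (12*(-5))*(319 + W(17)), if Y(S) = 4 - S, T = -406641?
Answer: -7237557/17 ≈ -4.2574e+5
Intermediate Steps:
O = 16 (O = (-4)**2 = 16)
W(B) = -12/B (W(B) = (4 - 1*16)/B = (4 - 16)/B = -12/B)
T + (12*(-5))*(319 + W(17)) = -406641 + (12*(-5))*(319 - 12/17) = -406641 - 60*(319 - 12*1/17) = -406641 - 60*(319 - 12/17) = -406641 - 60*5411/17 = -406641 - 324660/17 = -7237557/17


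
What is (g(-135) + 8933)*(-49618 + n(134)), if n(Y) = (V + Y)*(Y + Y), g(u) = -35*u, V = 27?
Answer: -88367260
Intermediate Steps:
n(Y) = 2*Y*(27 + Y) (n(Y) = (27 + Y)*(Y + Y) = (27 + Y)*(2*Y) = 2*Y*(27 + Y))
(g(-135) + 8933)*(-49618 + n(134)) = (-35*(-135) + 8933)*(-49618 + 2*134*(27 + 134)) = (4725 + 8933)*(-49618 + 2*134*161) = 13658*(-49618 + 43148) = 13658*(-6470) = -88367260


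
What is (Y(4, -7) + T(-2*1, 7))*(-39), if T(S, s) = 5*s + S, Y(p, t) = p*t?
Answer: -195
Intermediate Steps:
T(S, s) = S + 5*s
(Y(4, -7) + T(-2*1, 7))*(-39) = (4*(-7) + (-2*1 + 5*7))*(-39) = (-28 + (-2 + 35))*(-39) = (-28 + 33)*(-39) = 5*(-39) = -195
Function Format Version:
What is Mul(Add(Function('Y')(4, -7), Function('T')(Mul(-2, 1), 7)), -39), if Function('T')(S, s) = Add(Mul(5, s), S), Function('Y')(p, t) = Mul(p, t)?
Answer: -195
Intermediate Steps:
Function('T')(S, s) = Add(S, Mul(5, s))
Mul(Add(Function('Y')(4, -7), Function('T')(Mul(-2, 1), 7)), -39) = Mul(Add(Mul(4, -7), Add(Mul(-2, 1), Mul(5, 7))), -39) = Mul(Add(-28, Add(-2, 35)), -39) = Mul(Add(-28, 33), -39) = Mul(5, -39) = -195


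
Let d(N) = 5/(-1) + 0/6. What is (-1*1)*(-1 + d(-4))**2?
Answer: -36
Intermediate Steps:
d(N) = -5 (d(N) = 5*(-1) + 0*(1/6) = -5 + 0 = -5)
(-1*1)*(-1 + d(-4))**2 = (-1*1)*(-1 - 5)**2 = -1*(-6)**2 = -1*36 = -36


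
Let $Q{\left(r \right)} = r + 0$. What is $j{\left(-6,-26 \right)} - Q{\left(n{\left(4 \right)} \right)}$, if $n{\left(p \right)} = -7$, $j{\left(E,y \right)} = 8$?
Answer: $15$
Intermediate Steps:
$Q{\left(r \right)} = r$
$j{\left(-6,-26 \right)} - Q{\left(n{\left(4 \right)} \right)} = 8 - -7 = 8 + 7 = 15$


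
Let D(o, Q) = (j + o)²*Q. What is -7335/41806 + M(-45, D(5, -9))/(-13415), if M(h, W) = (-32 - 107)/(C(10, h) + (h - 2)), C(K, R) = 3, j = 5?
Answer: -2167684067/12338204780 ≈ -0.17569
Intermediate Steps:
D(o, Q) = Q*(5 + o)² (D(o, Q) = (5 + o)²*Q = Q*(5 + o)²)
M(h, W) = -139/(1 + h) (M(h, W) = (-32 - 107)/(3 + (h - 2)) = -139/(3 + (-2 + h)) = -139/(1 + h))
-7335/41806 + M(-45, D(5, -9))/(-13415) = -7335/41806 - 139/(1 - 45)/(-13415) = -7335*1/41806 - 139/(-44)*(-1/13415) = -7335/41806 - 139*(-1/44)*(-1/13415) = -7335/41806 + (139/44)*(-1/13415) = -7335/41806 - 139/590260 = -2167684067/12338204780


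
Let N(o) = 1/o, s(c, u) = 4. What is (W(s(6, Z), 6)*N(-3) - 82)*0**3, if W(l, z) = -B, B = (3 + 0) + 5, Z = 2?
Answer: 0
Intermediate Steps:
B = 8 (B = 3 + 5 = 8)
W(l, z) = -8 (W(l, z) = -1*8 = -8)
N(o) = 1/o
(W(s(6, Z), 6)*N(-3) - 82)*0**3 = (-8/(-3) - 82)*0**3 = (-8*(-1/3) - 82)*0 = (8/3 - 82)*0 = -238/3*0 = 0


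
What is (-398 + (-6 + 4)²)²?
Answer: 155236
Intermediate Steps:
(-398 + (-6 + 4)²)² = (-398 + (-2)²)² = (-398 + 4)² = (-394)² = 155236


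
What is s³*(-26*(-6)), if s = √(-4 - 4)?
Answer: -2496*I*√2 ≈ -3529.9*I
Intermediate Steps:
s = 2*I*√2 (s = √(-8) = 2*I*√2 ≈ 2.8284*I)
s³*(-26*(-6)) = (2*I*√2)³*(-26*(-6)) = -16*I*√2*156 = -2496*I*√2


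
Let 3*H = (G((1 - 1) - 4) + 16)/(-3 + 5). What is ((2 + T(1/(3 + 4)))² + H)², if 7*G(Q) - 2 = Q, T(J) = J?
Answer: 1123600/21609 ≈ 51.997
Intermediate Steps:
G(Q) = 2/7 + Q/7
H = 55/21 (H = (((2/7 + ((1 - 1) - 4)/7) + 16)/(-3 + 5))/3 = (((2/7 + (0 - 4)/7) + 16)/2)/3 = (((2/7 + (⅐)*(-4)) + 16)*(½))/3 = (((2/7 - 4/7) + 16)*(½))/3 = ((-2/7 + 16)*(½))/3 = ((110/7)*(½))/3 = (⅓)*(55/7) = 55/21 ≈ 2.6190)
((2 + T(1/(3 + 4)))² + H)² = ((2 + 1/(3 + 4))² + 55/21)² = ((2 + 1/7)² + 55/21)² = ((2 + ⅐)² + 55/21)² = ((15/7)² + 55/21)² = (225/49 + 55/21)² = (1060/147)² = 1123600/21609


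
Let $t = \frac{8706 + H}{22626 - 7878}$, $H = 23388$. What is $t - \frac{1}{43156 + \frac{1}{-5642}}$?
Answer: $\frac{1302393553663}{598488959158} \approx 2.1761$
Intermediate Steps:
$t = \frac{5349}{2458}$ ($t = \frac{8706 + 23388}{22626 - 7878} = \frac{32094}{14748} = 32094 \cdot \frac{1}{14748} = \frac{5349}{2458} \approx 2.1762$)
$t - \frac{1}{43156 + \frac{1}{-5642}} = \frac{5349}{2458} - \frac{1}{43156 + \frac{1}{-5642}} = \frac{5349}{2458} - \frac{1}{43156 - \frac{1}{5642}} = \frac{5349}{2458} - \frac{1}{\frac{243486151}{5642}} = \frac{5349}{2458} - \frac{5642}{243486151} = \frac{1302393553663}{598488959158}$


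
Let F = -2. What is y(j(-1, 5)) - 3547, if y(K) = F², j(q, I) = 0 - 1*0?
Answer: -3543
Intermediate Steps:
j(q, I) = 0 (j(q, I) = 0 + 0 = 0)
y(K) = 4 (y(K) = (-2)² = 4)
y(j(-1, 5)) - 3547 = 4 - 3547 = -3543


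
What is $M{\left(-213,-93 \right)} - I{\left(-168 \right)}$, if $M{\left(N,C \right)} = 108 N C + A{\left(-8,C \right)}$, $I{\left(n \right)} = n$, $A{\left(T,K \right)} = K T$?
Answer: $2140284$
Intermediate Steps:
$M{\left(N,C \right)} = - 8 C + 108 C N$ ($M{\left(N,C \right)} = 108 N C + C \left(-8\right) = 108 C N - 8 C = - 8 C + 108 C N$)
$M{\left(-213,-93 \right)} - I{\left(-168 \right)} = 4 \left(-93\right) \left(-2 + 27 \left(-213\right)\right) - -168 = 4 \left(-93\right) \left(-2 - 5751\right) + 168 = 4 \left(-93\right) \left(-5753\right) + 168 = 2140116 + 168 = 2140284$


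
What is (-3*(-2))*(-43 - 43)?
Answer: -516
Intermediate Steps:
(-3*(-2))*(-43 - 43) = 6*(-86) = -516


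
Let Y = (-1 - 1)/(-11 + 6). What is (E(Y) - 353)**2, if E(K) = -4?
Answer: 127449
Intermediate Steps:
Y = 2/5 (Y = -2/(-5) = -2*(-1/5) = 2/5 ≈ 0.40000)
(E(Y) - 353)**2 = (-4 - 353)**2 = (-357)**2 = 127449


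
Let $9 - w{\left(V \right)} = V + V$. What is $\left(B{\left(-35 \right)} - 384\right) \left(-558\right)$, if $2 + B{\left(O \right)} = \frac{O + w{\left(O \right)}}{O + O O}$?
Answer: $\frac{128143584}{595} \approx 2.1537 \cdot 10^{5}$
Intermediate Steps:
$w{\left(V \right)} = 9 - 2 V$ ($w{\left(V \right)} = 9 - \left(V + V\right) = 9 - 2 V$)
$B{\left(O \right)} = -2 + \frac{9 - O}{O + O^{2}}$ ($B{\left(O \right)} = -2 + \frac{O - \left(-9 + 2 O\right)}{O + O O} = -2 + \frac{9 - O}{O + O^{2}}$)
$\left(B{\left(-35 \right)} - 384\right) \left(-558\right) = \left(\frac{9 - -105 - 2 \left(-35\right)^{2}}{\left(-35\right) \left(1 - 35\right)} - 384\right) \left(-558\right) = \left(- \frac{9 + 105 - 2450}{35 \left(-34\right)} - 384\right) \left(-558\right) = \left(\left(- \frac{1}{35}\right) \left(- \frac{1}{34}\right) \left(9 + 105 - 2450\right) - 384\right) \left(-558\right) = \left(\left(- \frac{1}{35}\right) \left(- \frac{1}{34}\right) \left(-2336\right) - 384\right) \left(-558\right) = \left(- \frac{1168}{595} - 384\right) \left(-558\right) = \left(- \frac{229648}{595}\right) \left(-558\right) = \frac{128143584}{595}$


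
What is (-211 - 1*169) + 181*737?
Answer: 133017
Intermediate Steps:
(-211 - 1*169) + 181*737 = (-211 - 169) + 133397 = -380 + 133397 = 133017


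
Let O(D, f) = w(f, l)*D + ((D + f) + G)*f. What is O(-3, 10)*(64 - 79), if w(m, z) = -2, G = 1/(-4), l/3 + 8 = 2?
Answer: -2205/2 ≈ -1102.5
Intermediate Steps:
l = -18 (l = -24 + 3*2 = -24 + 6 = -18)
G = -1/4 (G = 1*(-1/4) = -1/4 ≈ -0.25000)
O(D, f) = -2*D + f*(-1/4 + D + f) (O(D, f) = -2*D + ((D + f) - 1/4)*f = -2*D + (-1/4 + D + f)*f = -2*D + f*(-1/4 + D + f))
O(-3, 10)*(64 - 79) = (10**2 - 2*(-3) - 1/4*10 - 3*10)*(64 - 79) = (100 + 6 - 5/2 - 30)*(-15) = (147/2)*(-15) = -2205/2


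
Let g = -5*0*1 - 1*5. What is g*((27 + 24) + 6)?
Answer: -285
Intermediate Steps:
g = -5 (g = 0*1 - 5 = 0 - 5 = -5)
g*((27 + 24) + 6) = -5*((27 + 24) + 6) = -5*(51 + 6) = -5*57 = -285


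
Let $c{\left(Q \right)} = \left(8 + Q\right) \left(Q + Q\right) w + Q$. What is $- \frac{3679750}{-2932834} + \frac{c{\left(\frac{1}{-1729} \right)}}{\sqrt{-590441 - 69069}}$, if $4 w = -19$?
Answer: $\frac{1839875}{1466417} - \frac{13649 i \sqrt{659510}}{207533287780} \approx 1.2547 - 5.341 \cdot 10^{-5} i$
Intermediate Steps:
$w = - \frac{19}{4}$ ($w = \frac{1}{4} \left(-19\right) = - \frac{19}{4} \approx -4.75$)
$c{\left(Q \right)} = Q - \frac{19 Q \left(8 + Q\right)}{2}$ ($c{\left(Q \right)} = \left(8 + Q\right) \left(Q + Q\right) \left(- \frac{19}{4}\right) + Q = \left(8 + Q\right) 2 Q \left(- \frac{19}{4}\right) + Q = 2 Q \left(8 + Q\right) \left(- \frac{19}{4}\right) + Q = - \frac{19 Q \left(8 + Q\right)}{2} + Q = Q - \frac{19 Q \left(8 + Q\right)}{2}$)
$- \frac{3679750}{-2932834} + \frac{c{\left(\frac{1}{-1729} \right)}}{\sqrt{-590441 - 69069}} = - \frac{3679750}{-2932834} + \frac{\frac{1}{2} \frac{1}{-1729} \left(-150 - \frac{19}{-1729}\right)}{\sqrt{-590441 - 69069}} = \left(-3679750\right) \left(- \frac{1}{2932834}\right) + \frac{\frac{1}{2} \left(- \frac{1}{1729}\right) \left(-150 - - \frac{1}{91}\right)}{\sqrt{-659510}} = \frac{1839875}{1466417} + \frac{\frac{1}{2} \left(- \frac{1}{1729}\right) \left(-150 + \frac{1}{91}\right)}{i \sqrt{659510}} = \frac{1839875}{1466417} + \frac{1}{2} \left(- \frac{1}{1729}\right) \left(- \frac{13649}{91}\right) \left(- \frac{i \sqrt{659510}}{659510}\right) = \frac{1839875}{1466417} + \frac{13649 \left(- \frac{i \sqrt{659510}}{659510}\right)}{314678} = \frac{1839875}{1466417} - \frac{13649 i \sqrt{659510}}{207533287780}$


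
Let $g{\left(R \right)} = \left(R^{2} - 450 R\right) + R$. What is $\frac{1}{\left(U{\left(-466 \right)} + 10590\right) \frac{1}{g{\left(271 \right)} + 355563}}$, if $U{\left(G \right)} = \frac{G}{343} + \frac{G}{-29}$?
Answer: $\frac{3056961775}{105485054} \approx 28.98$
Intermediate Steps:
$U{\left(G \right)} = - \frac{314 G}{9947}$ ($U{\left(G \right)} = G \frac{1}{343} + G \left(- \frac{1}{29}\right) = \frac{G}{343} - \frac{G}{29} = - \frac{314 G}{9947}$)
$g{\left(R \right)} = R^{2} - 449 R$
$\frac{1}{\left(U{\left(-466 \right)} + 10590\right) \frac{1}{g{\left(271 \right)} + 355563}} = \frac{1}{\left(\left(- \frac{314}{9947}\right) \left(-466\right) + 10590\right) \frac{1}{271 \left(-449 + 271\right) + 355563}} = \frac{1}{\left(\frac{146324}{9947} + 10590\right) \frac{1}{271 \left(-178\right) + 355563}} = \frac{1}{\frac{105485054}{9947} \frac{1}{-48238 + 355563}} = \frac{1}{\frac{105485054}{9947} \cdot \frac{1}{307325}} = \frac{1}{\frac{105485054}{3056961775}} = \frac{3056961775}{105485054}$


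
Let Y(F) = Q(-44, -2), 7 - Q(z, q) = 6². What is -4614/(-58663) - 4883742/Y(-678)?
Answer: 286495090752/1701227 ≈ 1.6841e+5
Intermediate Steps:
Q(z, q) = -29 (Q(z, q) = 7 - 1*6² = 7 - 1*36 = 7 - 36 = -29)
Y(F) = -29
-4614/(-58663) - 4883742/Y(-678) = -4614/(-58663) - 4883742/(-29) = -4614*(-1/58663) - 4883742*(-1/29) = 4614/58663 + 4883742/29 = 286495090752/1701227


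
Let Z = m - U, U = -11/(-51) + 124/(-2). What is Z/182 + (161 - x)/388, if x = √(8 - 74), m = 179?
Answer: 3129521/1800708 - I*√66/388 ≈ 1.7379 - 0.020938*I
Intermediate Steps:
x = I*√66 (x = √(-66) = I*√66 ≈ 8.124*I)
U = -3151/51 (U = -11*(-1/51) + 124*(-½) = 11/51 - 62 = -3151/51 ≈ -61.784)
Z = 12280/51 (Z = 179 - 1*(-3151/51) = 179 + 3151/51 = 12280/51 ≈ 240.78)
Z/182 + (161 - x)/388 = (12280/51)/182 + (161 - I*√66)/388 = (12280/51)*(1/182) + (161 - I*√66)*(1/388) = 6140/4641 + (161/388 - I*√66/388) = 3129521/1800708 - I*√66/388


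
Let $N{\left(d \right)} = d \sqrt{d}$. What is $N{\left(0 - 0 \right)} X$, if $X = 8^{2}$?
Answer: $0$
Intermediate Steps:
$N{\left(d \right)} = d^{\frac{3}{2}}$
$X = 64$
$N{\left(0 - 0 \right)} X = \left(0 - 0\right)^{\frac{3}{2}} \cdot 64 = \left(0 + 0\right)^{\frac{3}{2}} \cdot 64 = 0^{\frac{3}{2}} \cdot 64 = 0 \cdot 64 = 0$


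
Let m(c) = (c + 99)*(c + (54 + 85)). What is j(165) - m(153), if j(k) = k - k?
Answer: -73584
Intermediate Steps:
j(k) = 0
m(c) = (99 + c)*(139 + c) (m(c) = (99 + c)*(c + 139) = (99 + c)*(139 + c))
j(165) - m(153) = 0 - (13761 + 153² + 238*153) = 0 - (13761 + 23409 + 36414) = 0 - 1*73584 = 0 - 73584 = -73584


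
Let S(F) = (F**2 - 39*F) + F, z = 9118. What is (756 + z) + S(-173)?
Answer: 46377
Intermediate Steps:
S(F) = F**2 - 38*F
(756 + z) + S(-173) = (756 + 9118) - 173*(-38 - 173) = 9874 - 173*(-211) = 9874 + 36503 = 46377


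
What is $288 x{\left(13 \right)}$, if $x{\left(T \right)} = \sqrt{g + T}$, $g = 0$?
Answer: $288 \sqrt{13} \approx 1038.4$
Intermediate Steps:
$x{\left(T \right)} = \sqrt{T}$ ($x{\left(T \right)} = \sqrt{0 + T} = \sqrt{T}$)
$288 x{\left(13 \right)} = 288 \sqrt{13}$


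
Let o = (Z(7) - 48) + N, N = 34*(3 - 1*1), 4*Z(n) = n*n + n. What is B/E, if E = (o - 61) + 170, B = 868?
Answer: 868/143 ≈ 6.0699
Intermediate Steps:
Z(n) = n/4 + n²/4 (Z(n) = (n*n + n)/4 = (n² + n)/4 = (n + n²)/4 = n/4 + n²/4)
N = 68 (N = 34*(3 - 1) = 34*2 = 68)
o = 34 (o = ((¼)*7*(1 + 7) - 48) + 68 = ((¼)*7*8 - 48) + 68 = (14 - 48) + 68 = -34 + 68 = 34)
E = 143 (E = (34 - 61) + 170 = -27 + 170 = 143)
B/E = 868/143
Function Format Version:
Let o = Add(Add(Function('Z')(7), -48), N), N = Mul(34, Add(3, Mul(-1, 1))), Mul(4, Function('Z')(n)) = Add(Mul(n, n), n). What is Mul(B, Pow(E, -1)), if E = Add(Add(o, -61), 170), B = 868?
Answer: Rational(868, 143) ≈ 6.0699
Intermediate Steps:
Function('Z')(n) = Add(Mul(Rational(1, 4), n), Mul(Rational(1, 4), Pow(n, 2))) (Function('Z')(n) = Mul(Rational(1, 4), Add(Mul(n, n), n)) = Mul(Rational(1, 4), Add(Pow(n, 2), n)) = Mul(Rational(1, 4), Add(n, Pow(n, 2))) = Add(Mul(Rational(1, 4), n), Mul(Rational(1, 4), Pow(n, 2))))
N = 68 (N = Mul(34, Add(3, -1)) = Mul(34, 2) = 68)
o = 34 (o = Add(Add(Mul(Rational(1, 4), 7, Add(1, 7)), -48), 68) = Add(Add(Mul(Rational(1, 4), 7, 8), -48), 68) = Add(Add(14, -48), 68) = Add(-34, 68) = 34)
E = 143 (E = Add(Add(34, -61), 170) = Add(-27, 170) = 143)
Mul(B, Pow(E, -1)) = Mul(868, Pow(143, -1)) = Mul(868, Rational(1, 143)) = Rational(868, 143)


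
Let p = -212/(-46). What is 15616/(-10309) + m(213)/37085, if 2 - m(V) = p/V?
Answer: -46508292292/30703821135 ≈ -1.5147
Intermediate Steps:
p = 106/23 (p = -212*(-1/46) = 106/23 ≈ 4.6087)
m(V) = 2 - 106/(23*V)
15616/(-10309) + m(213)/37085 = 15616/(-10309) + (2 - 106/23/213)/37085 = 15616*(-1/10309) + (2 - 106/23*1/213)*(1/37085) = -256/169 + (2 - 106/4899)*(1/37085) = -256/169 + (9692/4899)*(1/37085) = -256/169 + 9692/181679415 = -46508292292/30703821135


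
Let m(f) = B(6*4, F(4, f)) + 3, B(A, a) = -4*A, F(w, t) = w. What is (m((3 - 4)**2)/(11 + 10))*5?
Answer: -155/7 ≈ -22.143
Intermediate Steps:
m(f) = -93 (m(f) = -24*4 + 3 = -4*24 + 3 = -96 + 3 = -93)
(m((3 - 4)**2)/(11 + 10))*5 = -93/(11 + 10)*5 = -93/21*5 = -93*1/21*5 = -31/7*5 = -155/7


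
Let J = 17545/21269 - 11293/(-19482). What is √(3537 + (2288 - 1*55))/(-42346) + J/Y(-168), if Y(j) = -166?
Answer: -582002507/68784201228 - √5770/42346 ≈ -0.010255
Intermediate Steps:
J = 582002507/414362658 (J = 17545*(1/21269) - 11293*(-1/19482) = 17545/21269 + 11293/19482 = 582002507/414362658 ≈ 1.4046)
√(3537 + (2288 - 1*55))/(-42346) + J/Y(-168) = √(3537 + (2288 - 1*55))/(-42346) + (582002507/414362658)/(-166) = √(3537 + (2288 - 55))*(-1/42346) + (582002507/414362658)*(-1/166) = √(3537 + 2233)*(-1/42346) - 582002507/68784201228 = √5770*(-1/42346) - 582002507/68784201228 = -√5770/42346 - 582002507/68784201228 = -582002507/68784201228 - √5770/42346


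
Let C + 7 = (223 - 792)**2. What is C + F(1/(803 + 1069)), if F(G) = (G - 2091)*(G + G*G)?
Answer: 2123885876287969/6560206848 ≈ 3.2375e+5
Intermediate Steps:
C = 323754 (C = -7 + (223 - 792)**2 = -7 + (-569)**2 = -7 + 323761 = 323754)
F(G) = (-2091 + G)*(G + G**2)
C + F(1/(803 + 1069)) = 323754 + (-2091 + (1/(803 + 1069))**2 - 2090/(803 + 1069))/(803 + 1069) = 323754 + (-2091 + (1/1872)**2 - 2090/1872)/1872 = 323754 + (-2091 + (1/1872)**2 - 2090*1/1872)/1872 = 323754 + (-2091 + 1/3504384 - 1045/936)/1872 = 323754 + (1/1872)*(-7331579423/3504384) = 323754 - 7331579423/6560206848 = 2123885876287969/6560206848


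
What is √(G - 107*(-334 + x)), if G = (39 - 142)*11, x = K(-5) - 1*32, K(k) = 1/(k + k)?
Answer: √3803970/10 ≈ 195.04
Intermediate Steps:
K(k) = 1/(2*k)
x = -321/10 (x = (½)/(-5) - 1*32 = (½)*(-⅕) - 32 = -⅒ - 32 = -321/10 ≈ -32.100)
G = -1133 (G = -103*11 = -1133)
√(G - 107*(-334 + x)) = √(-1133 - 107*(-334 - 321/10)) = √(-1133 - 107*(-3661/10)) = √(-1133 + 391727/10) = √(380397/10) = √3803970/10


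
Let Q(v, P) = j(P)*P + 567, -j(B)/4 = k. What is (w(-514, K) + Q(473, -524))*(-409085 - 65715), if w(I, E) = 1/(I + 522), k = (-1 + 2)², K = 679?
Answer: -1264451750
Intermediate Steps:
k = 1 (k = 1² = 1)
j(B) = -4 (j(B) = -4*1 = -4)
w(I, E) = 1/(522 + I)
Q(v, P) = 567 - 4*P (Q(v, P) = -4*P + 567 = 567 - 4*P)
(w(-514, K) + Q(473, -524))*(-409085 - 65715) = (1/(522 - 514) + (567 - 4*(-524)))*(-409085 - 65715) = (1/8 + (567 + 2096))*(-474800) = (⅛ + 2663)*(-474800) = (21305/8)*(-474800) = -1264451750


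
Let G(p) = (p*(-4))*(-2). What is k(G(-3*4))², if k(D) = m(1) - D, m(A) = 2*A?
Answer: 9604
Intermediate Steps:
G(p) = 8*p (G(p) = -4*p*(-2) = 8*p)
k(D) = 2 - D (k(D) = 2*1 - D = 2 - D)
k(G(-3*4))² = (2 - 8*(-3*4))² = (2 - 8*(-12))² = (2 - 1*(-96))² = (2 + 96)² = 98² = 9604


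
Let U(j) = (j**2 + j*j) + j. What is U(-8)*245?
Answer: 29400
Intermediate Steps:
U(j) = j + 2*j**2 (U(j) = (j**2 + j**2) + j = 2*j**2 + j = j + 2*j**2)
U(-8)*245 = -8*(1 + 2*(-8))*245 = -8*(1 - 16)*245 = -8*(-15)*245 = 120*245 = 29400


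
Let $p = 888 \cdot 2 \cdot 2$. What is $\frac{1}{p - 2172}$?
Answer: $\frac{1}{1380} \approx 0.00072464$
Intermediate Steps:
$p = 3552$ ($p = 888 \cdot 4 = 3552$)
$\frac{1}{p - 2172} = \frac{1}{3552 - 2172} = \frac{1}{1380}$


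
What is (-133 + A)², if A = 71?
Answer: 3844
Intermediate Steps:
(-133 + A)² = (-133 + 71)² = (-62)² = 3844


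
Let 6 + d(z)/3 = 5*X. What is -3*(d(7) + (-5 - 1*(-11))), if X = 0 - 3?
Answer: 171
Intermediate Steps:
X = -3
d(z) = -63 (d(z) = -18 + 3*(5*(-3)) = -18 + 3*(-15) = -18 - 45 = -63)
-3*(d(7) + (-5 - 1*(-11))) = -3*(-63 + (-5 - 1*(-11))) = -3*(-63 + (-5 + 11)) = -3*(-63 + 6) = -3*(-57) = 171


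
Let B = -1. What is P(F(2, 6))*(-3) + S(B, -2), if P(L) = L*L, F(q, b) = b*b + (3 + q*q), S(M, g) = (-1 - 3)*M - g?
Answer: -5541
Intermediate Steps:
S(M, g) = -g - 4*M (S(M, g) = -4*M - g = -g - 4*M)
F(q, b) = 3 + b² + q² (F(q, b) = b² + (3 + q²) = 3 + b² + q²)
P(L) = L²
P(F(2, 6))*(-3) + S(B, -2) = (3 + 6² + 2²)²*(-3) + (-1*(-2) - 4*(-1)) = (3 + 36 + 4)²*(-3) + (2 + 4) = 43²*(-3) + 6 = 1849*(-3) + 6 = -5547 + 6 = -5541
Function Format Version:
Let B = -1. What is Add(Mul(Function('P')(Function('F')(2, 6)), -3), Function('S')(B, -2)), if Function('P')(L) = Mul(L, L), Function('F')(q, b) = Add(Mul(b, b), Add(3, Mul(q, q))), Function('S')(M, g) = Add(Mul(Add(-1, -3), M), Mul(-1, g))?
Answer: -5541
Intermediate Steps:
Function('S')(M, g) = Add(Mul(-1, g), Mul(-4, M)) (Function('S')(M, g) = Add(Mul(-4, M), Mul(-1, g)) = Add(Mul(-1, g), Mul(-4, M)))
Function('F')(q, b) = Add(3, Pow(b, 2), Pow(q, 2)) (Function('F')(q, b) = Add(Pow(b, 2), Add(3, Pow(q, 2))) = Add(3, Pow(b, 2), Pow(q, 2)))
Function('P')(L) = Pow(L, 2)
Add(Mul(Function('P')(Function('F')(2, 6)), -3), Function('S')(B, -2)) = Add(Mul(Pow(Add(3, Pow(6, 2), Pow(2, 2)), 2), -3), Add(Mul(-1, -2), Mul(-4, -1))) = Add(Mul(Pow(Add(3, 36, 4), 2), -3), Add(2, 4)) = Add(Mul(Pow(43, 2), -3), 6) = Add(Mul(1849, -3), 6) = Add(-5547, 6) = -5541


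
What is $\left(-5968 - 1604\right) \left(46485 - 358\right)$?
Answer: $-349273644$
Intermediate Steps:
$\left(-5968 - 1604\right) \left(46485 - 358\right) = \left(-7572\right) 46127 = -349273644$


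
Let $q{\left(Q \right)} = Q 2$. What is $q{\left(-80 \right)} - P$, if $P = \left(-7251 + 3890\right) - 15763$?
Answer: $18964$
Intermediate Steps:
$q{\left(Q \right)} = 2 Q$
$P = -19124$ ($P = -3361 - 15763 = -19124$)
$q{\left(-80 \right)} - P = 2 \left(-80\right) - -19124 = -160 + 19124 = 18964$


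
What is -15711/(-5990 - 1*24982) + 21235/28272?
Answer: 2962021/2353872 ≈ 1.2584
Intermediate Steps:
-15711/(-5990 - 1*24982) + 21235/28272 = -15711/(-5990 - 24982) + 21235*(1/28272) = -15711/(-30972) + 685/912 = -15711*(-1/30972) + 685/912 = 5237/10324 + 685/912 = 2962021/2353872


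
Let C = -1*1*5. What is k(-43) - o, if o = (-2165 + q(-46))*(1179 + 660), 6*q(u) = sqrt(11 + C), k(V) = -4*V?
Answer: 3981607 - 613*sqrt(6)/2 ≈ 3.9809e+6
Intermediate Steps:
C = -5 (C = -1*5 = -5)
q(u) = sqrt(6)/6 (q(u) = sqrt(11 - 5)/6 = sqrt(6)/6)
o = -3981435 + 613*sqrt(6)/2 (o = (-2165 + sqrt(6)/6)*(1179 + 660) = (-2165 + sqrt(6)/6)*1839 = -3981435 + 613*sqrt(6)/2 ≈ -3.9807e+6)
k(-43) - o = -4*(-43) - (-3981435 + 613*sqrt(6)/2) = 172 + (3981435 - 613*sqrt(6)/2) = 3981607 - 613*sqrt(6)/2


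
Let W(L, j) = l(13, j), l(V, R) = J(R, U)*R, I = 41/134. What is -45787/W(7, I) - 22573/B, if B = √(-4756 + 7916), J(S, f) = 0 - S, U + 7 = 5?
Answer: 822151372/1681 - 22573*√790/1580 ≈ 4.8868e+5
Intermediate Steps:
U = -2 (U = -7 + 5 = -2)
J(S, f) = -S
I = 41/134 (I = 41*(1/134) = 41/134 ≈ 0.30597)
l(V, R) = -R² (l(V, R) = (-R)*R = -R²)
W(L, j) = -j²
B = 2*√790 (B = √3160 = 2*√790 ≈ 56.214)
-45787/W(7, I) - 22573/B = -45787/((-(41/134)²)) - 22573*√790/1580 = -45787/((-1*1681/17956)) - 22573*√790/1580 = -45787/(-1681/17956) - 22573*√790/1580 = -45787*(-17956/1681) - 22573*√790/1580 = 822151372/1681 - 22573*√790/1580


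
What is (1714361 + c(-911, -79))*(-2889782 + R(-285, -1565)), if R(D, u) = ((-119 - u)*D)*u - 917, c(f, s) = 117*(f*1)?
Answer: 1032289707320074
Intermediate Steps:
c(f, s) = 117*f
R(D, u) = -917 + D*u*(-119 - u) (R(D, u) = (D*(-119 - u))*u - 917 = D*u*(-119 - u) - 917 = -917 + D*u*(-119 - u))
(1714361 + c(-911, -79))*(-2889782 + R(-285, -1565)) = (1714361 + 117*(-911))*(-2889782 + (-917 - 1*(-285)*(-1565)² - 119*(-285)*(-1565))) = (1714361 - 106587)*(-2889782 + (-917 - 1*(-285)*2449225 - 53076975)) = 1607774*(-2889782 + (-917 + 698029125 - 53076975)) = 1607774*(-2889782 + 644951233) = 1607774*642061451 = 1032289707320074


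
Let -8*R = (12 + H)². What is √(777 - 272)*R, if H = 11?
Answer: -529*√505/8 ≈ -1486.0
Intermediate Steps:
R = -529/8 (R = -(12 + 11)²/8 = -⅛*23² = -⅛*529 = -529/8 ≈ -66.125)
√(777 - 272)*R = √(777 - 272)*(-529/8) = √505*(-529/8) = -529*√505/8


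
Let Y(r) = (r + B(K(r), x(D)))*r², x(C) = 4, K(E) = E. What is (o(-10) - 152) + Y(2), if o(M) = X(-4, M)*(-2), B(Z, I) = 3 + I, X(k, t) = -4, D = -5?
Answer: -108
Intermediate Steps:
o(M) = 8 (o(M) = -4*(-2) = 8)
Y(r) = r²*(7 + r) (Y(r) = (r + (3 + 4))*r² = (r + 7)*r² = (7 + r)*r² = r²*(7 + r))
(o(-10) - 152) + Y(2) = (8 - 152) + 2²*(7 + 2) = -144 + 4*9 = -144 + 36 = -108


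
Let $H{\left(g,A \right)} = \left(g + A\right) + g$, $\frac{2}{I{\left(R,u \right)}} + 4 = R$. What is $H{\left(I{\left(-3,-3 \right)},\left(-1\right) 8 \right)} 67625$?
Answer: $- \frac{4057500}{7} \approx -5.7964 \cdot 10^{5}$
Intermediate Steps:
$I{\left(R,u \right)} = \frac{2}{-4 + R}$
$H{\left(g,A \right)} = A + 2 g$ ($H{\left(g,A \right)} = \left(A + g\right) + g = A + 2 g$)
$H{\left(I{\left(-3,-3 \right)},\left(-1\right) 8 \right)} 67625 = \left(\left(-1\right) 8 + 2 \frac{2}{-4 - 3}\right) 67625 = \left(-8 + 2 \frac{2}{-7}\right) 67625 = \left(-8 + 2 \cdot 2 \left(- \frac{1}{7}\right)\right) 67625 = \left(-8 + 2 \left(- \frac{2}{7}\right)\right) 67625 = \left(-8 - \frac{4}{7}\right) 67625 = \left(- \frac{60}{7}\right) 67625 = - \frac{4057500}{7}$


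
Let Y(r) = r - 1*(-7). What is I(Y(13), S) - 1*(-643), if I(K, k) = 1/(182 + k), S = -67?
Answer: 73946/115 ≈ 643.01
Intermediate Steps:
Y(r) = 7 + r (Y(r) = r + 7 = 7 + r)
I(Y(13), S) - 1*(-643) = 1/(182 - 67) - 1*(-643) = 1/115 + 643 = 73946/115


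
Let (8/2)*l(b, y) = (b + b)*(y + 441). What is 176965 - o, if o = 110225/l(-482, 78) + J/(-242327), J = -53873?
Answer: 5363832454894453/30310018833 ≈ 1.7697e+5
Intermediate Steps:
l(b, y) = b*(441 + y)/2 (l(b, y) = ((b + b)*(y + 441))/4 = ((2*b)*(441 + y))/4 = (2*b*(441 + y))/4 = b*(441 + y)/2)
o = -19972112608/30310018833 (o = 110225/(((1/2)*(-482)*(441 + 78))) - 53873/(-242327) = 110225/(((1/2)*(-482)*519)) - 53873*(-1/242327) = 110225/(-125079) + 53873/242327 = 110225*(-1/125079) + 53873/242327 = -110225/125079 + 53873/242327 = -19972112608/30310018833 ≈ -0.65893)
176965 - o = 176965 - 1*(-19972112608/30310018833) = 176965 + 19972112608/30310018833 = 5363832454894453/30310018833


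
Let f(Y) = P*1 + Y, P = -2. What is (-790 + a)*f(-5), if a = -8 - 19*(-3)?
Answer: 5187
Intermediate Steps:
a = 49 (a = -8 + 57 = 49)
f(Y) = -2 + Y (f(Y) = -2*1 + Y = -2 + Y)
(-790 + a)*f(-5) = (-790 + 49)*(-2 - 5) = -741*(-7) = 5187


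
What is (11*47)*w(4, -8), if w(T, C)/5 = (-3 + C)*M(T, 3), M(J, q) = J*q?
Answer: -341220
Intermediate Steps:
w(T, C) = 15*T*(-3 + C) (w(T, C) = 5*((-3 + C)*(T*3)) = 5*((-3 + C)*(3*T)) = 5*(3*T*(-3 + C)) = 15*T*(-3 + C))
(11*47)*w(4, -8) = (11*47)*(15*4*(-3 - 8)) = 517*(15*4*(-11)) = 517*(-660) = -341220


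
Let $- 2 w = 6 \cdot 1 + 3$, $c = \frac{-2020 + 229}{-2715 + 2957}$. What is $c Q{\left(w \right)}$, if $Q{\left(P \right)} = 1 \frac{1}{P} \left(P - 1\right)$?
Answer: $- \frac{199}{22} \approx -9.0455$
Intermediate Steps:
$c = - \frac{1791}{242} \approx -7.4008$
$w = - \frac{9}{2}$ ($w = - \frac{6 \cdot 1 + 3}{2} = - \frac{6 + 3}{2} = \left(- \frac{1}{2}\right) 9 = - \frac{9}{2} \approx -4.5$)
$Q{\left(P \right)} = \frac{-1 + P}{P}$
$c Q{\left(w \right)} = - \frac{1791 \frac{-1 - \frac{9}{2}}{- \frac{9}{2}}}{242} = - \frac{1791 \left(\left(- \frac{2}{9}\right) \left(- \frac{11}{2}\right)\right)}{242} = \left(- \frac{1791}{242}\right) \frac{11}{9} = - \frac{199}{22}$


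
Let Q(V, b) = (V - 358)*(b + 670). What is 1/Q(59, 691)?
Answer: -1/406939 ≈ -2.4574e-6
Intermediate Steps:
Q(V, b) = (-358 + V)*(670 + b)
1/Q(59, 691) = 1/(-239860 - 358*691 + 670*59 + 59*691) = 1/(-239860 - 247378 + 39530 + 40769) = 1/(-406939) = -1/406939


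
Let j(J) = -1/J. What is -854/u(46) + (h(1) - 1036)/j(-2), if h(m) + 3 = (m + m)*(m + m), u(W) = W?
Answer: -48037/23 ≈ -2088.6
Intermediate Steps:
h(m) = -3 + 4*m**2 (h(m) = -3 + (m + m)*(m + m) = -3 + (2*m)*(2*m) = -3 + 4*m**2)
-854/u(46) + (h(1) - 1036)/j(-2) = -854/46 + ((-3 + 4*1**2) - 1036)/((-1/(-2))) = -854*1/46 + ((-3 + 4*1) - 1036)/((-1*(-1/2))) = -427/23 + ((-3 + 4) - 1036)/(1/2) = -427/23 + (1 - 1036)*2 = -427/23 - 1035*2 = -427/23 - 2070 = -48037/23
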